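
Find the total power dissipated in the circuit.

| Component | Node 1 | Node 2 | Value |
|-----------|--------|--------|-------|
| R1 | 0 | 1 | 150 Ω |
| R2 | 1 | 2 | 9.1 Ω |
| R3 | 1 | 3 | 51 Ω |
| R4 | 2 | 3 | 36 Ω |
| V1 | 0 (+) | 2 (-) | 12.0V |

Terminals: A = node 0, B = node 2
Nodal analysis, taking node 2 as the 0 V reference.
Source V1 fixes V_0 = 12 V.
KCL at each unknown node (sum of currents leaving = 0; resistances in Ω):
  Node 1: (V_1 - 12)/150 + (V_1 - 0)/9.1 + (V_1 - V_3)/51 = 0
  Node 3: (V_3 - V_1)/51 + (V_3 - 0)/36 = 0
Collecting terms (coefficients in siemens):
  0.1362·V_1 - 0.01961·V_3 = 0.08
  0.04739·V_3 - 0.01961·V_1 = 0
Determinant D = (0.1362)(0.04739) - (-0.01961)(-0.01961) = 0.006068
V_1 = [(0.08)(0.04739) - (-0.01961)(0)]/D = 0.6248 V
V_3 = [(0.1362)(0) - (0.08)(-0.01961)]/D = 0.2585 V
Power in each resistor, P = (ΔV)²/R:
  P_R1 = (12 - 0.6248)²/150 = 0.8626 W
  P_R2 = (0.6248 - 0)²/9.1 = 0.04289 W
  P_R3 = (0.6248 - 0.2585)²/51 = 0.00263 W
  P_R4 = (0 - 0.2585)²/36 = 0.001856 W
P_total = P_R1 + P_R2 + P_R3 + P_R4 = 0.91 W

Final answer: 0.91 W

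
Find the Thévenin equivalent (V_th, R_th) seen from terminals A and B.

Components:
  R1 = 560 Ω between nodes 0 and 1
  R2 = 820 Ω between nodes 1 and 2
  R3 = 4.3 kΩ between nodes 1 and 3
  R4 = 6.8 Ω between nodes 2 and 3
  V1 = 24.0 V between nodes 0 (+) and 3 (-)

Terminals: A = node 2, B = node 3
Step 1 — V_th is the open-circuit voltage V_A - V_B (nothing connected across the terminals).
Nodal analysis, taking node 3 as the 0 V reference.
Source V1 fixes V_0 = 24 V.
KCL at each unknown node (sum of currents leaving = 0; resistances in Ω):
  Node 1: (V_1 - 24)/560 + (V_1 - V_2)/820 + (V_1 - 0)/4300 = 0
  Node 2: (V_2 - V_1)/820 + (V_2 - 0)/6.8 = 0
Collecting terms (coefficients in siemens):
  0.003238·V_1 - 0.00122·V_2 = 0.04286
  0.1483·V_2 - 0.00122·V_1 = 0
Determinant D = (0.003238)(0.1483) - (-0.00122)(-0.00122) = 0.0004786
V_1 = [(0.04286)(0.1483) - (-0.00122)(0)]/D = 13.28 V
V_2 = [(0.003238)(0) - (0.04286)(-0.00122)]/D = 0.1092 V
V_th = V_2 - V_3 = 0.1092 - 0 = 0.1092 V
Step 2 — R_th: zero the source — replace V1 by a short circuit (node 3 merges into node 0) — and find the resistance seen between A (node 2) and B (node 0).
Reduce the network between node 2 (A) and node 0 (B) by series/parallel combination:
  Rp1 = R1 ‖ R3 (parallel, both between nodes 0 and 1) = 1/(1/560 + 1/4300) = 495.5 Ω
  Rs1 = R2 + Rp1 (series, joined only at node 1) = 820 + 495.5 = 1315 Ω
  Rp2 = R4 ‖ Rs1 (parallel, both between nodes 0 and 2) = 1/(1/6.8 + 1/1315) = 6.765 Ω
R_th = 6.765 Ω

Final answer: V_th = 0.1092 V, R_th = 6.765 Ω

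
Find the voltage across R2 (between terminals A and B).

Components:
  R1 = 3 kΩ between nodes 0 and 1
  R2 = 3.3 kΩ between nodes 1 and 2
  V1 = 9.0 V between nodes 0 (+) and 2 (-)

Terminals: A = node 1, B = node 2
R1 and R2 are in series across V1 (node 0 → node 1 → node 2), and the output A–B is taken across R2, so this is a voltage divider.
Series current: I = V1/(R1 + R2) = 9/(3000 + 3300) = 9/6300 = 0.001429 A
V_R2 = I × R2 = V1 × R2/(R1 + R2) = 9 × 3300/6300 = 4.714 V

Final answer: 4.714 V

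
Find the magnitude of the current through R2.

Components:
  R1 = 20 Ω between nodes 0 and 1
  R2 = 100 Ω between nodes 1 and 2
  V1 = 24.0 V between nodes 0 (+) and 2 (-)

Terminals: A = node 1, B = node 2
Nodal analysis, taking node 2 as the 0 V reference.
Source V1 fixes V_0 = 24 V.
KCL at each unknown node (sum of currents leaving = 0; resistances in Ω):
  Node 1: (V_1 - 24)/20 + (V_1 - 0)/100 = 0
Collecting terms: 0.06 × V_1 = 1.2  =>  V_1 = 20 V
I_R2 = (V_1 - V_2)/R2 = (20 - 0)/100 = 0.2 A
|I_R2| = 0.2 A

Final answer: |I_R2| = 0.2 A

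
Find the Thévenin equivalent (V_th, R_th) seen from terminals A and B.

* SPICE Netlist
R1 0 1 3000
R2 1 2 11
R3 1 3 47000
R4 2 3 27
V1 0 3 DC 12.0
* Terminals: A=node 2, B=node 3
Step 1 — V_th is the open-circuit voltage V_A - V_B (nothing connected across the terminals).
Nodal analysis, taking node 3 as the 0 V reference.
Source V1 fixes V_0 = 12 V.
KCL at each unknown node (sum of currents leaving = 0; resistances in Ω):
  Node 1: (V_1 - 12)/3000 + (V_1 - V_2)/11 + (V_1 - 0)/47000 = 0
  Node 2: (V_2 - V_1)/11 + (V_2 - 0)/27 = 0
Collecting terms (coefficients in siemens):
  0.09126·V_1 - 0.09091·V_2 = 0.004
  0.1279·V_2 - 0.09091·V_1 = 0
Determinant D = (0.09126)(0.1279) - (-0.09091)(-0.09091) = 0.003412
V_1 = [(0.004)(0.1279) - (-0.09091)(0)]/D = 0.15 V
V_2 = [(0.09126)(0) - (0.004)(-0.09091)]/D = 0.1066 V
V_th = V_2 - V_3 = 0.1066 - 0 = 0.1066 V
Step 2 — R_th: zero the source — replace V1 by a short circuit (node 3 merges into node 0) — and find the resistance seen between A (node 2) and B (node 0).
Reduce the network between node 2 (A) and node 0 (B) by series/parallel combination:
  Rp1 = R1 ‖ R3 (parallel, both between nodes 0 and 1) = 1/(1/3000 + 1/47000) = 2820 Ω
  Rs1 = R2 + Rp1 (series, joined only at node 1) = 11 + 2820 = 2831 Ω
  Rp2 = R4 ‖ Rs1 (parallel, both between nodes 0 and 2) = 1/(1/27 + 1/2831) = 26.74 Ω
R_th = 26.74 Ω

Final answer: V_th = 0.1066 V, R_th = 26.74 Ω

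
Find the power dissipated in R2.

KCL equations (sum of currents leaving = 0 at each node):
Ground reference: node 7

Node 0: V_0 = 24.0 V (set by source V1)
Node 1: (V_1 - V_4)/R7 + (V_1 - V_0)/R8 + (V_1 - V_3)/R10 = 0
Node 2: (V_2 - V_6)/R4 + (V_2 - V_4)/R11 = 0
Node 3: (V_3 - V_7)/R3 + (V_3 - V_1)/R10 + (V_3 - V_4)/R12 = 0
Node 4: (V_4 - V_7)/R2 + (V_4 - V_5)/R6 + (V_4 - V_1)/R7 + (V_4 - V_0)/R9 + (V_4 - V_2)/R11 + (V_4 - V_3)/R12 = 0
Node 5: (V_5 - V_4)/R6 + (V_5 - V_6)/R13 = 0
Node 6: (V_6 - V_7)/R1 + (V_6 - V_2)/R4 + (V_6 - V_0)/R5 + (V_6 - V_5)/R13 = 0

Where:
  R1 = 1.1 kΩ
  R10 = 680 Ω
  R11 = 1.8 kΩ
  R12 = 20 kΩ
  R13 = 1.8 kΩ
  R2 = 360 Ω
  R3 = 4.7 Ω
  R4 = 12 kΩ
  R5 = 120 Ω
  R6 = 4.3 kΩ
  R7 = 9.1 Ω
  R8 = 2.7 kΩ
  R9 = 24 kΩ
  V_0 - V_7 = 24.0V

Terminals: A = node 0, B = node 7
Nodal analysis, taking node 7 as the 0 V reference.
Source V1 fixes V_0 = 24 V.
KCL at each unknown node (sum of currents leaving = 0; resistances in Ω):
  Node 1: (V_1 - V_4)/9.1 + (V_1 - 24)/2700 + (V_1 - V_3)/680 = 0
  Node 2: (V_2 - V_6)/12000 + (V_2 - V_4)/1800 = 0
  Node 3: (V_3 - 0)/4.7 + (V_3 - V_1)/680 + (V_3 - V_4)/20000 = 0
  Node 4: (V_4 - 0)/360 + (V_4 - V_5)/4300 + (V_4 - V_1)/9.1 + (V_4 - 24)/24000 + (V_4 - V_2)/1800 + (V_4 - V_3)/20000 = 0
  Node 5: (V_5 - V_4)/4300 + (V_5 - V_6)/1800 = 0
  Node 6: (V_6 - 0)/1100 + (V_6 - V_2)/12000 + (V_6 - 24)/120 + (V_6 - V_5)/1800 = 0
Collecting terms (coefficients in siemens):
  0.1117·V_1 - 0.001471·V_3 - 0.1099·V_4 = 0.008889
  0.0006389·V_2 - 0.0005556·V_4 - 0.00008333·V_6 = 0
  0.2143·V_3 - 0.001471·V_1 - 0.00005·V_4 = 0
  0.1135·V_4 - 0.1099·V_1 - 0.0005556·V_2 - 0.00005·V_3 - 0.0002326·V_5 = 0.001
  0.0007881·V_5 - 0.0002326·V_4 - 0.0005556·V_6 = 0
  0.009881·V_6 - 0.00008333·V_2 - 0.0005556·V_5 = 0.2
Solving these 6 simultaneous equations (Gaussian elimination) gives:
  V_1 = 3.037 V, V_2 = 5.376 V, V_3 = 0.02154 V, V_4 = 3.006 V
  V_5 = 15.81 V, V_6 = 21.17 V
I_R2 = (V_4 - V_7)/R2 = (3.006 - 0)/360 = 0.008351 A
P_R2 = I_R2² × R2 = (0.008351)² × 360 = 0.0251 W

Final answer: 0.0251 W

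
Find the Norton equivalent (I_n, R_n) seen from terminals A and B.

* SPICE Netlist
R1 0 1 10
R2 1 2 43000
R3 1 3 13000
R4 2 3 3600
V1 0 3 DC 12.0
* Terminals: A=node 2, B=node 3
Find the Thévenin equivalent first; then I_n = V_th/R_th and R_n = R_th.
Step 1 — V_th is the open-circuit voltage V_A - V_B (nothing connected across the terminals).
Nodal analysis, taking node 3 as the 0 V reference.
Source V1 fixes V_0 = 12 V.
KCL at each unknown node (sum of currents leaving = 0; resistances in Ω):
  Node 1: (V_1 - 12)/10 + (V_1 - V_2)/43000 + (V_1 - 0)/13000 = 0
  Node 2: (V_2 - V_1)/43000 + (V_2 - 0)/3600 = 0
Collecting terms (coefficients in siemens):
  0.1001·V_1 - 0.00002326·V_2 = 1.2
  0.000301·V_2 - 0.00002326·V_1 = 0
Determinant D = (0.1001)(0.000301) - (-0.00002326)(-0.00002326) = 0.00003013
V_1 = [(1.2)(0.000301) - (-0.00002326)(0)]/D = 11.99 V
V_2 = [(0.1001)(0) - (1.2)(-0.00002326)]/D = 0.9261 V
V_th = V_2 - V_3 = 0.9261 - 0 = 0.9261 V
Step 2 — R_th: zero the source — replace V1 by a short circuit (node 3 merges into node 0) — and find the resistance seen between A (node 2) and B (node 0).
Reduce the network between node 2 (A) and node 0 (B) by series/parallel combination:
  Rp1 = R1 ‖ R3 (parallel, both between nodes 0 and 1) = 1/(1/10 + 1/13000) = 9.992 Ω
  Rs1 = R2 + Rp1 (series, joined only at node 1) = 43000 + 9.992 = 43010 Ω
  Rp2 = R4 ‖ Rs1 (parallel, both between nodes 0 and 2) = 1/(1/3600 + 1/43010) = 3322 Ω
R_th = 3.322 kΩ
I_n = V_th/R_th = 0.9261/3322 = 0.0002788 A, and R_n = R_th = 3.322 kΩ

Final answer: I_n = 0.0002788 A, R_n = 3.322 kΩ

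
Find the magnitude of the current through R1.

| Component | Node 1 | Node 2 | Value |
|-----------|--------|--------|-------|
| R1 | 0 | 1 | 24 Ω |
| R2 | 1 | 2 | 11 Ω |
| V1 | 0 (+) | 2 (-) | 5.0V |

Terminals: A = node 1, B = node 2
Nodal analysis, taking node 2 as the 0 V reference.
Source V1 fixes V_0 = 5 V.
KCL at each unknown node (sum of currents leaving = 0; resistances in Ω):
  Node 1: (V_1 - 5)/24 + (V_1 - 0)/11 = 0
Collecting terms: 0.1326 × V_1 = 0.2083  =>  V_1 = 1.571 V
I_R1 = (V_0 - V_1)/R1 = (5 - 1.571)/24 = 0.1429 A
|I_R1| = 0.1429 A

Final answer: |I_R1| = 0.1429 A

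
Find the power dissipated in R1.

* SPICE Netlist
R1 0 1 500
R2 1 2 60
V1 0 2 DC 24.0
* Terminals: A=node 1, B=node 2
Nodal analysis, taking node 2 as the 0 V reference.
Source V1 fixes V_0 = 24 V.
KCL at each unknown node (sum of currents leaving = 0; resistances in Ω):
  Node 1: (V_1 - 24)/500 + (V_1 - 0)/60 = 0
Collecting terms: 0.01867 × V_1 = 0.048  =>  V_1 = 2.571 V
I_R1 = (V_0 - V_1)/R1 = (24 - 2.571)/500 = 0.04286 A
P_R1 = I_R1² × R1 = (0.04286)² × 500 = 0.9184 W

Final answer: 0.9184 W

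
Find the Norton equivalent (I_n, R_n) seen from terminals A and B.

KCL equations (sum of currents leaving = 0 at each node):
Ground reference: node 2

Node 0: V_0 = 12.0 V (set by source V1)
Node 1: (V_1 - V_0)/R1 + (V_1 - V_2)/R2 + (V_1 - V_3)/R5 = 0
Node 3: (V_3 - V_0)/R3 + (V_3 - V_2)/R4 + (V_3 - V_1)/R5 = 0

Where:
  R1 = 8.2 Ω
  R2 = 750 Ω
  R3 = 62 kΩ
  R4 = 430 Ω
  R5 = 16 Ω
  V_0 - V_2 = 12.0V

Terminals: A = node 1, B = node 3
Find the Thévenin equivalent first; then I_n = V_th/R_th and R_n = R_th.
Step 1 — V_th is the open-circuit voltage V_A - V_B (nothing connected across the terminals).
Nodal analysis, taking node 2 as the 0 V reference.
Source V1 fixes V_0 = 12 V.
KCL at each unknown node (sum of currents leaving = 0; resistances in Ω):
  Node 1: (V_1 - 12)/8.2 + (V_1 - 0)/750 + (V_1 - V_3)/16 = 0
  Node 3: (V_3 - 12)/62000 + (V_3 - 0)/430 + (V_3 - V_1)/16 = 0
Collecting terms (coefficients in siemens):
  0.1858·V_1 - 0.0625·V_3 = 1.463
  0.06484·V_3 - 0.0625·V_1 = 0.0001935
Determinant D = (0.1858)(0.06484) - (-0.0625)(-0.0625) = 0.00814
V_1 = [(1.463)(0.06484) - (-0.0625)(0.0001935)]/D = 11.66 V
V_3 = [(0.1858)(0.0001935) - (1.463)(-0.0625)]/D = 11.24 V
V_th = V_1 - V_3 = 11.66 - 11.24 = 0.418 V
Step 2 — R_th: zero the source — replace V1 by a short circuit (node 2 merges into node 0) — and find the resistance seen between A (node 1) and B (node 3).
Reduce the network between node 1 (A) and node 3 (B) by series/parallel combination:
  Rp1 = R1 ‖ R2 (parallel, both between nodes 0 and 1) = 1/(1/8.2 + 1/750) = 8.111 Ω
  Rp2 = R3 ‖ R4 (parallel, both between nodes 0 and 3) = 1/(1/62000 + 1/430) = 427 Ω
  Rs1 = Rp1 + Rp2 (series, joined only at node 0) = 8.111 + 427 = 435.1 Ω
  Rp3 = R5 ‖ Rs1 (parallel, both between nodes 1 and 3) = 1/(1/16 + 1/435.1) = 15.43 Ω
R_th = 15.43 Ω
I_n = V_th/R_th = 0.418/15.43 = 0.02709 A, and R_n = R_th = 15.43 Ω

Final answer: I_n = 0.02709 A, R_n = 15.43 Ω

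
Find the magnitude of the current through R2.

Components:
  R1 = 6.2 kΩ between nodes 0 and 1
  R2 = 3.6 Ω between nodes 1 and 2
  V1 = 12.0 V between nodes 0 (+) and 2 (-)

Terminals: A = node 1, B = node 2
Nodal analysis, taking node 2 as the 0 V reference.
Source V1 fixes V_0 = 12 V.
KCL at each unknown node (sum of currents leaving = 0; resistances in Ω):
  Node 1: (V_1 - 12)/6200 + (V_1 - 0)/3.6 = 0
Collecting terms: 0.2779 × V_1 = 0.001935  =>  V_1 = 0.006964 V
I_R2 = (V_1 - V_2)/R2 = (0.006964 - 0)/3.6 = 0.001934 A
|I_R2| = 0.001934 A

Final answer: |I_R2| = 0.001934 A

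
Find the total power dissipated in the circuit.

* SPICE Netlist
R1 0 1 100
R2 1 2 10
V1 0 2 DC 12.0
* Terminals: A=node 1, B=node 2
Nodal analysis, taking node 2 as the 0 V reference.
Source V1 fixes V_0 = 12 V.
KCL at each unknown node (sum of currents leaving = 0; resistances in Ω):
  Node 1: (V_1 - 12)/100 + (V_1 - 0)/10 = 0
Collecting terms: 0.11 × V_1 = 0.12  =>  V_1 = 1.091 V
Power in each resistor, P = (ΔV)²/R:
  P_R1 = (12 - 1.091)²/100 = 1.19 W
  P_R2 = (1.091 - 0)²/10 = 0.119 W
P_total = P_R1 + P_R2 = 1.309 W

Final answer: 1.309 W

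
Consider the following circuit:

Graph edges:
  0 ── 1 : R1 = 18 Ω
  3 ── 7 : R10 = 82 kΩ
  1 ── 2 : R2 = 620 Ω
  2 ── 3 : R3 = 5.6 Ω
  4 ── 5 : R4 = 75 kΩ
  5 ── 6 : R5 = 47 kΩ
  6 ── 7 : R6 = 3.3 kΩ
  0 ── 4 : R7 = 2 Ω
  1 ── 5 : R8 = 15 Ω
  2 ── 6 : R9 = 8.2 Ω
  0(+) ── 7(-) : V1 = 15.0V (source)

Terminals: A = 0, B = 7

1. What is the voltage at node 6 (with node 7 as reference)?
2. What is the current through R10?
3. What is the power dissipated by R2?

Nodal analysis, taking node 7 as the 0 V reference.
Source V1 fixes V_0 = 15 V.
KCL at each unknown node (sum of currents leaving = 0; resistances in Ω):
  Node 1: (V_1 - 15)/18 + (V_1 - V_2)/620 + (V_1 - V_5)/15 = 0
  Node 2: (V_2 - V_1)/620 + (V_2 - V_3)/5.6 + (V_2 - V_6)/8.2 = 0
  Node 3: (V_3 - V_2)/5.6 + (V_3 - 0)/82000 = 0
  Node 4: (V_4 - V_5)/75000 + (V_4 - 15)/2 = 0
  Node 5: (V_5 - V_4)/75000 + (V_5 - V_6)/47000 + (V_5 - V_1)/15 = 0
  Node 6: (V_6 - V_5)/47000 + (V_6 - 0)/3300 + (V_6 - V_2)/8.2 = 0
Collecting terms (coefficients in siemens):
  0.1238·V_1 - 0.001613·V_2 - 0.06667·V_5 = 0.8333
  0.3021·V_2 - 0.001613·V_1 - 0.1786·V_3 - 0.122·V_6 = 0
  0.1786·V_3 - 0.1786·V_2 = 0
  0.5·V_4 - 0.00001333·V_5 = 7.5
  0.0667·V_5 - 0.06667·V_1 - 0.00001333·V_4 - 0.00002128·V_6 = 0
  0.1223·V_6 - 0.122·V_2 - 0.00002128·V_5 = 0
Solving these 6 simultaneous equations (Gaussian elimination) gives:
  V_1 = 14.93 V, V_2 = 12.52 V, V_3 = 12.52 V, V_4 = 15 V
  V_5 = 14.93 V, V_6 = 12.49 V
Part 1:
  Read off the nodal solution: V_6 = 12.49 V
Part 2:
  I_R10 = (V_3 - V_7)/R10 = (12.52 - 0)/82000 = 0.0001527 A
  Magnitude: I_R10 = 0.0001527 A
Part 3:
  I_R2 = (V_1 - V_2)/R2 = (14.93 - 12.52)/620 = 0.003885 A
  P_R2 = I_R2² × R2 = (0.003885)² × 620 = 0.00936 W

Final answers:
1. V_6 = 12.49 V
2. I_R10 = 0.0001527 A
3. P_R2 = 0.00936 W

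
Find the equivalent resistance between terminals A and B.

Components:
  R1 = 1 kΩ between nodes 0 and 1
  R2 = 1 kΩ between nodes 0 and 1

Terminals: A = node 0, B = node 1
Reduce the network between node 0 (A) and node 1 (B) by series/parallel combination:
  Rp1 = R1 ‖ R2 (parallel, both between nodes 0 and 1) = 1/(1/1000 + 1/1000) = 500 Ω
R_eq = 500 Ω

Final answer: 500 Ω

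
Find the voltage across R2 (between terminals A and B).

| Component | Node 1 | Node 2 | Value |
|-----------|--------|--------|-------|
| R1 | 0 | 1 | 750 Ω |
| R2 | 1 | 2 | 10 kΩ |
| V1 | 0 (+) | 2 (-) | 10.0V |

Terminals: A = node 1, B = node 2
R1 and R2 are in series across V1 (node 0 → node 1 → node 2), and the output A–B is taken across R2, so this is a voltage divider.
Series current: I = V1/(R1 + R2) = 10/(750 + 10000) = 10/10750 = 0.0009302 A
V_R2 = I × R2 = V1 × R2/(R1 + R2) = 10 × 10000/10750 = 9.302 V

Final answer: 9.302 V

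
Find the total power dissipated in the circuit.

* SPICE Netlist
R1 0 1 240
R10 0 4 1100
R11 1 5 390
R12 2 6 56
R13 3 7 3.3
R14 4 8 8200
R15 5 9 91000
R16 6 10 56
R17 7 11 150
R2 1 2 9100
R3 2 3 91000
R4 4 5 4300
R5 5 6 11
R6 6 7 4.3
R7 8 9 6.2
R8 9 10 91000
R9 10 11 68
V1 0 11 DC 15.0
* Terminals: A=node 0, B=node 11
Nodal analysis, taking node 11 as the 0 V reference.
Source V1 fixes V_0 = 15 V.
KCL at each unknown node (sum of currents leaving = 0; resistances in Ω):
  Node 1: (V_1 - 15)/240 + (V_1 - V_2)/9100 + (V_1 - V_5)/390 = 0
  Node 2: (V_2 - V_1)/9100 + (V_2 - V_3)/91000 + (V_2 - V_6)/56 = 0
  Node 3: (V_3 - V_2)/91000 + (V_3 - V_7)/3.3 = 0
  Node 4: (V_4 - V_5)/4300 + (V_4 - 15)/1100 + (V_4 - V_8)/8200 = 0
  Node 5: (V_5 - V_4)/4300 + (V_5 - V_6)/11 + (V_5 - V_1)/390 + (V_5 - V_9)/91000 = 0
  Node 6: (V_6 - V_5)/11 + (V_6 - V_7)/4.3 + (V_6 - V_2)/56 + (V_6 - V_10)/56 = 0
  Node 7: (V_7 - V_6)/4.3 + (V_7 - V_3)/3.3 + (V_7 - 0)/150 = 0
  Node 8: (V_8 - V_9)/6.2 + (V_8 - V_4)/8200 = 0
  Node 9: (V_9 - V_8)/6.2 + (V_9 - V_10)/91000 + (V_9 - V_5)/91000 = 0
  Node 10: (V_10 - V_9)/91000 + (V_10 - 0)/68 + (V_10 - V_6)/56 = 0
Collecting terms (coefficients in siemens):
  0.006841·V_1 - 0.0001099·V_2 - 0.002564·V_5 = 0.0625
  0.01798·V_2 - 0.0001099·V_1 - 0.00001099·V_3 - 0.01786·V_6 = 0
  0.303·V_3 - 0.00001099·V_2 - 0.303·V_7 = 0
  0.001264·V_4 - 0.0002326·V_5 - 0.000122·V_8 = 0.01364
  0.09372·V_5 - 0.002564·V_1 - 0.0002326·V_4 - 0.09091·V_6 - 0.00001099·V_9 = 0
  0.3592·V_6 - 0.01786·V_2 - 0.09091·V_5 - 0.2326·V_7 - 0.01786·V_10 = 0
  0.5423·V_7 - 0.303·V_3 - 0.2326·V_6 = 0
  0.1614·V_8 - 0.000122·V_4 - 0.1613·V_9 = 0
  0.1613·V_9 - 0.00001099·V_5 - 0.1613·V_8 - 0.00001099·V_10 = 0
  0.03257·V_10 - 0.01786·V_6 - 0.00001099·V_9 = 0
Solving these 10 simultaneous equations (Gaussian elimination) gives:
  V_1 = 9.874 V, V_2 = 1.693 V, V_3 = 1.597 V, V_4 = 12.16 V
  V_5 = 1.895 V, V_6 = 1.643 V, V_7 = 1.597 V, V_8 = 10.51 V
  V_9 = 10.51 V, V_10 = 0.9042 V
Power in each resistor, P = (ΔV)²/R:
  P_R1 = (15 - 9.874)²/240 = 0.1095 W
  P_R2 = (9.874 - 1.693)²/9100 = 0.007355 W
  P_R3 = (1.693 - 1.597)²/91000 = 0.0000001014 W
  P_R4 = (12.16 - 1.895)²/4300 = 0.02448 W
  P_R5 = (1.895 - 1.643)²/11 = 0.005788 W
  P_R6 = (1.643 - 1.597)²/4.3 = 0.0004874 W
  P_R7 = (10.51 - 10.51)²/6.2 = 0.0000002487 W
  P_R8 = (10.51 - 0.9042)²/91000 = 0.001014 W
  P_R9 = (0.9042 - 0)²/68 = 0.01202 W
  P_R10 = (15 - 12.16)²/1100 = 0.007358 W
  P_R11 = (9.874 - 1.895)²/390 = 0.1632 W
  P_R12 = (1.693 - 1.643)²/56 = 0.00004515 W
  P_R13 = (1.597 - 1.597)²/3.3 = 0.000000000003677 W
  P_R14 = (12.16 - 10.51)²/8200 = 0.0003289 W
  P_R15 = (1.895 - 10.51)²/91000 = 0.0008159 W
  P_R16 = (1.643 - 0.9042)²/56 = 0.009744 W
  P_R17 = (1.597 - 0)²/150 = 0.017 W
P_total = P_R1 + P_R2 + P_R3 + P_R4 + P_R5 + P_R6 + P_R7 + P_R8 + P_R9 + P_R10 + P_R11 + P_R12 + P_R13 + P_R14 + P_R15 + P_R16 + P_R17 = 0.3592 W

Final answer: 0.3592 W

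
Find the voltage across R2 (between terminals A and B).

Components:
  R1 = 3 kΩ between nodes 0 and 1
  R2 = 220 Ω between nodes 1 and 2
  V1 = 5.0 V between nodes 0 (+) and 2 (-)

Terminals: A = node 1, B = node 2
R1 and R2 are in series across V1 (node 0 → node 1 → node 2), and the output A–B is taken across R2, so this is a voltage divider.
Series current: I = V1/(R1 + R2) = 5/(3000 + 220) = 5/3220 = 0.001553 A
V_R2 = I × R2 = V1 × R2/(R1 + R2) = 5 × 220/3220 = 0.3416 V

Final answer: 0.3416 V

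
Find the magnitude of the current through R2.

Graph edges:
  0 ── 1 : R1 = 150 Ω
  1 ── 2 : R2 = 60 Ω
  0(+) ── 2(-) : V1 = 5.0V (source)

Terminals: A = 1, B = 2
Nodal analysis, taking node 2 as the 0 V reference.
Source V1 fixes V_0 = 5 V.
KCL at each unknown node (sum of currents leaving = 0; resistances in Ω):
  Node 1: (V_1 - 5)/150 + (V_1 - 0)/60 = 0
Collecting terms: 0.02333 × V_1 = 0.03333  =>  V_1 = 1.429 V
I_R2 = (V_1 - V_2)/R2 = (1.429 - 0)/60 = 0.02381 A
|I_R2| = 0.02381 A

Final answer: |I_R2| = 0.02381 A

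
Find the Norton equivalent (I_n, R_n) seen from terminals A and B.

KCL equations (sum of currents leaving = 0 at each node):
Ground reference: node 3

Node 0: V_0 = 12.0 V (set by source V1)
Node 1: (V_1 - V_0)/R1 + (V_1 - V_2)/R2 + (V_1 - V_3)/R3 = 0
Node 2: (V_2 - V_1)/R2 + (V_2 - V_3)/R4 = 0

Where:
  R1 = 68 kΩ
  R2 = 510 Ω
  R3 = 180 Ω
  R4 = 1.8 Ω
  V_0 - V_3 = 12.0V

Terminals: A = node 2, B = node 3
Find the Thévenin equivalent first; then I_n = V_th/R_th and R_n = R_th.
Step 1 — V_th is the open-circuit voltage V_A - V_B (nothing connected across the terminals).
Nodal analysis, taking node 3 as the 0 V reference.
Source V1 fixes V_0 = 12 V.
KCL at each unknown node (sum of currents leaving = 0; resistances in Ω):
  Node 1: (V_1 - 12)/68000 + (V_1 - V_2)/510 + (V_1 - 0)/180 = 0
  Node 2: (V_2 - V_1)/510 + (V_2 - 0)/1.8 = 0
Collecting terms (coefficients in siemens):
  0.007531·V_1 - 0.001961·V_2 = 0.0001765
  0.5575·V_2 - 0.001961·V_1 = 0
Determinant D = (0.007531)(0.5575) - (-0.001961)(-0.001961) = 0.004195
V_1 = [(0.0001765)(0.5575) - (-0.001961)(0)]/D = 0.02345 V
V_2 = [(0.007531)(0) - (0.0001765)(-0.001961)]/D = 0.00008249 V
V_th = V_2 - V_3 = 0.00008249 - 0 = 0.00008249 V
Step 2 — R_th: zero the source — replace V1 by a short circuit (node 3 merges into node 0) — and find the resistance seen between A (node 2) and B (node 0).
Reduce the network between node 2 (A) and node 0 (B) by series/parallel combination:
  Rp1 = R1 ‖ R3 (parallel, both between nodes 0 and 1) = 1/(1/68000 + 1/180) = 179.5 Ω
  Rs1 = R2 + Rp1 (series, joined only at node 1) = 510 + 179.5 = 689.5 Ω
  Rp2 = R4 ‖ Rs1 (parallel, both between nodes 0 and 2) = 1/(1/1.8 + 1/689.5) = 1.795 Ω
R_th = 1.795 Ω
I_n = V_th/R_th = 0.00008249/1.795 = 0.00004595 A, and R_n = R_th = 1.795 Ω

Final answer: I_n = 4.595e-05 A, R_n = 1.795 Ω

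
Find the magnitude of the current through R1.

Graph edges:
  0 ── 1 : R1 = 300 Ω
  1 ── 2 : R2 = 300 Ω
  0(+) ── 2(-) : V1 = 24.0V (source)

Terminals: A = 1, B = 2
Nodal analysis, taking node 2 as the 0 V reference.
Source V1 fixes V_0 = 24 V.
KCL at each unknown node (sum of currents leaving = 0; resistances in Ω):
  Node 1: (V_1 - 24)/300 + (V_1 - 0)/300 = 0
Collecting terms: 0.006667 × V_1 = 0.08  =>  V_1 = 12 V
I_R1 = (V_0 - V_1)/R1 = (24 - 12)/300 = 0.04 A
|I_R1| = 0.04 A

Final answer: |I_R1| = 0.04 A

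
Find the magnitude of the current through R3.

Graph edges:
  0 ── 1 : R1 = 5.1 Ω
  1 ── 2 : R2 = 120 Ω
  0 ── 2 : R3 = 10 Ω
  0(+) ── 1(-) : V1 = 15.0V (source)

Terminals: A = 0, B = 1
Nodal analysis, taking node 1 as the 0 V reference.
Source V1 fixes V_0 = 15 V.
KCL at each unknown node (sum of currents leaving = 0; resistances in Ω):
  Node 2: (V_2 - 0)/120 + (V_2 - 15)/10 = 0
Collecting terms: 0.1083 × V_2 = 1.5  =>  V_2 = 13.85 V
I_R3 = (V_0 - V_2)/R3 = (15 - 13.85)/10 = 0.1154 A
|I_R3| = 0.1154 A

Final answer: |I_R3| = 0.1154 A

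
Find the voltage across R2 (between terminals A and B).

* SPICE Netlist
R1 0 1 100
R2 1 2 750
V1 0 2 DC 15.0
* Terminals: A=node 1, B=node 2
R1 and R2 are in series across V1 (node 0 → node 1 → node 2), and the output A–B is taken across R2, so this is a voltage divider.
Series current: I = V1/(R1 + R2) = 15/(100 + 750) = 15/850 = 0.01765 A
V_R2 = I × R2 = V1 × R2/(R1 + R2) = 15 × 750/850 = 13.24 V

Final answer: 13.24 V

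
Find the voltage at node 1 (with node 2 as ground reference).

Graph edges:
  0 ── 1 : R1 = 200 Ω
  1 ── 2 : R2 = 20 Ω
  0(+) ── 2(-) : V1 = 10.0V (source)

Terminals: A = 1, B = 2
Nodal analysis, taking node 2 as the 0 V reference.
Source V1 fixes V_0 = 10 V.
KCL at each unknown node (sum of currents leaving = 0; resistances in Ω):
  Node 1: (V_1 - 10)/200 + (V_1 - 0)/20 = 0
Collecting terms: 0.055 × V_1 = 0.05  =>  V_1 = 0.9091 V
The requested potential is V_1 = 0.9091 V.

Final answer: V_1 = 0.9091 V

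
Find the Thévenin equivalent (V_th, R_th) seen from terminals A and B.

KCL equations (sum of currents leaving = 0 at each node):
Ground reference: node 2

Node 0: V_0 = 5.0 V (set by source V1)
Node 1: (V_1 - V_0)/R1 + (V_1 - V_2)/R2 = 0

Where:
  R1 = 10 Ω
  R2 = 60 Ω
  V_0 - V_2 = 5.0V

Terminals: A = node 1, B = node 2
Step 1 — V_th is the open-circuit voltage V_A - V_B (nothing connected across the terminals).
Nodal analysis, taking node 2 as the 0 V reference.
Source V1 fixes V_0 = 5 V.
KCL at each unknown node (sum of currents leaving = 0; resistances in Ω):
  Node 1: (V_1 - 5)/10 + (V_1 - 0)/60 = 0
Collecting terms: 0.1167 × V_1 = 0.5  =>  V_1 = 4.286 V
V_th = V_1 - V_2 = 4.286 - 0 = 4.286 V
Step 2 — R_th: zero the source — replace V1 by a short circuit (node 2 merges into node 0) — and find the resistance seen between A (node 1) and B (node 0).
Reduce the network between node 1 (A) and node 0 (B) by series/parallel combination:
  Rp1 = R1 ‖ R2 (parallel, both between nodes 0 and 1) = 1/(1/10 + 1/60) = 8.571 Ω
R_th = 8.571 Ω

Final answer: V_th = 4.286 V, R_th = 8.571 Ω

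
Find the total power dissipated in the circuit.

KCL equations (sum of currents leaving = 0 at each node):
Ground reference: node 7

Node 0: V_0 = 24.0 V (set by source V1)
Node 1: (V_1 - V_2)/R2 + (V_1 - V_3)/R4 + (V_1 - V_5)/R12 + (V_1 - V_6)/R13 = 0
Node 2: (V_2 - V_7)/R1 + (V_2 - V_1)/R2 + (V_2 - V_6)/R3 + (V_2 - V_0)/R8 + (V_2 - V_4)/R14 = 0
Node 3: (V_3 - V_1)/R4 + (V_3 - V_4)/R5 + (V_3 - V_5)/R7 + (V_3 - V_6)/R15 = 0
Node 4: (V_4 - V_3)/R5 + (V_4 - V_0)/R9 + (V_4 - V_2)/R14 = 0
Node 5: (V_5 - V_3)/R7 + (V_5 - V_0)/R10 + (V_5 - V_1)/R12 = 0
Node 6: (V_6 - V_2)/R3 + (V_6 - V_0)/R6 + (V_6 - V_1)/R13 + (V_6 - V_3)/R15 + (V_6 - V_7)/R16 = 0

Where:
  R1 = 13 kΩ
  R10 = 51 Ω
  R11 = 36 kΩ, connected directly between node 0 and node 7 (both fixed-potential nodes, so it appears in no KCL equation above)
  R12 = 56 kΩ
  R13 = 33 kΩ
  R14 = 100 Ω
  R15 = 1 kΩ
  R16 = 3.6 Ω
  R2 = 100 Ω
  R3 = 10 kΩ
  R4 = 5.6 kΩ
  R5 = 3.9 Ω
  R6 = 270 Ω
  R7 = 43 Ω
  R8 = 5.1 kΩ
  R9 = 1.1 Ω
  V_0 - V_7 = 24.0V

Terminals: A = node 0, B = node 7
Nodal analysis, taking node 7 as the 0 V reference.
Source V1 fixes V_0 = 24 V.
KCL at each unknown node (sum of currents leaving = 0; resistances in Ω):
  Node 1: (V_1 - V_2)/100 + (V_1 - V_3)/5600 + (V_1 - V_5)/56000 + (V_1 - V_6)/33000 = 0
  Node 2: (V_2 - 0)/13000 + (V_2 - V_1)/100 + (V_2 - V_6)/10000 + (V_2 - 24)/5100 + (V_2 - V_4)/100 = 0
  Node 3: (V_3 - V_1)/5600 + (V_3 - V_4)/3.9 + (V_3 - V_5)/43 + (V_3 - V_6)/1000 = 0
  Node 4: (V_4 - V_3)/3.9 + (V_4 - 24)/1.1 + (V_4 - V_2)/100 = 0
  Node 5: (V_5 - V_3)/43 + (V_5 - 24)/51 + (V_5 - V_1)/56000 = 0
  Node 6: (V_6 - V_2)/10000 + (V_6 - 24)/270 + (V_6 - V_1)/33000 + (V_6 - V_3)/1000 + (V_6 - 0)/3.6 = 0
Collecting terms (coefficients in siemens):
  0.01023·V_1 - 0.01·V_2 - 0.0001786·V_3 - 0.00001786·V_5 - 0.0000303·V_6 = 0
  0.02037·V_2 - 0.01·V_1 - 0.01·V_4 - 0.0001·V_6 = 0.004706
  0.2808·V_3 - 0.0001786·V_1 - 0.2564·V_4 - 0.02326·V_5 - 0.001·V_6 = 0
  1.176·V_4 - 0.01·V_2 - 0.2564·V_3 = 21.82
  0.04288·V_5 - 0.00001786·V_1 - 0.02326·V_3 = 0.4706
  0.2826·V_6 - 0.0000303·V_1 - 0.0001·V_2 - 0.001·V_3 = 0.08889
Solving these 6 simultaneous equations (Gaussian elimination) gives:
  V_1 = 23.45 V, V_2 = 23.51 V, V_3 = 23.88 V, V_4 = 23.97 V
  V_5 = 23.94 V, V_6 = 0.4099 V
Power in each resistor, P = (ΔV)²/R:
  P_R1 = (23.51 - 0)²/13000 = 0.04251 W
  P_R2 = (23.45 - 23.51)²/100 = 0.00003736 W
  P_R3 = (23.51 - 0.4099)²/10000 = 0.05335 W
  P_R4 = (23.45 - 23.88)²/5600 = 0.00003416 W
  P_R5 = (23.88 - 23.97)²/3.9 = 0.001942 W
  P_R6 = (24 - 0.4099)²/270 = 2.061 W
  P_R7 = (23.88 - 23.94)²/43 = 0.00006574 W
  P_R8 = (24 - 23.51)²/5100 = 0.00004764 W
  P_R9 = (24 - 23.97)²/1.1 = 0.0007988 W
  P_R10 = (24 - 23.94)²/51 = 0.00007908 W
  P_R11 = (24 - 0)²/36000 = 0.016 W
  P_R12 = (23.45 - 23.94)²/56000 = 0.000004296 W
  P_R13 = (23.45 - 0.4099)²/33000 = 0.01608 W
  P_R14 = (23.51 - 23.97)²/100 = 0.002146 W
  P_R15 = (23.88 - 0.4099)²/1000 = 0.551 W
  P_R16 = (0.4099 - 0)²/3.6 = 0.04666 W
P_total = P_R1 + P_R2 + P_R3 + P_R4 + P_R5 + P_R6 + P_R7 + P_R8 + P_R9 + P_R10 + P_R11 + P_R12 + P_R13 + P_R14 + P_R15 + P_R16 = 2.792 W

Final answer: 2.792 W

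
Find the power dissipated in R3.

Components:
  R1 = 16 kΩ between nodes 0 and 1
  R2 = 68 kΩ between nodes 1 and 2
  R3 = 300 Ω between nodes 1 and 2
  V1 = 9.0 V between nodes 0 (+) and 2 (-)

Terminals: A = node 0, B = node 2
Nodal analysis, taking node 2 as the 0 V reference.
Source V1 fixes V_0 = 9 V.
KCL at each unknown node (sum of currents leaving = 0; resistances in Ω):
  Node 1: (V_1 - 9)/16000 + (V_1 - 0)/68000 + (V_1 - 0)/300 = 0
Collecting terms: 0.003411 × V_1 = 0.0005625  =>  V_1 = 0.1649 V
I_R3 = (V_1 - V_2)/R3 = (0.1649 - 0)/300 = 0.0005498 A
P_R3 = I_R3² × R3 = (0.0005498)² × 300 = 0.00009067 W

Final answer: 9.067e-05 W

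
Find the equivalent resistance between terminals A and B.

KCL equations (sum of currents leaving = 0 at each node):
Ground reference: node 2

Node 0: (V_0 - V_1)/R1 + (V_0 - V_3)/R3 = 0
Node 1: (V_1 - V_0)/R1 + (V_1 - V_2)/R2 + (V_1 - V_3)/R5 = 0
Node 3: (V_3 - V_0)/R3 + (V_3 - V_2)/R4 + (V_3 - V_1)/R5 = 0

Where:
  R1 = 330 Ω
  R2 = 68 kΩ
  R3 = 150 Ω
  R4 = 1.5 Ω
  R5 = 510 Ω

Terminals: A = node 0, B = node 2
The network is not a plain series/parallel combination. Inject a 1 A test current into terminal A (node 0) and return it from terminal B (node 2); then R_eq = V_A / (1 A).
Nodal analysis, taking node 2 as the 0 V reference.
Current source I_test pushes 1 A into node 0 and draws it out of node 2.
KCL at each unknown node (sum of currents leaving = 0; resistances in Ω):
  Node 0: (V_0 - V_1)/330 + (V_0 - V_3)/150 - 1 = 0
  Node 1: (V_1 - V_0)/330 + (V_1 - 0)/68000 + (V_1 - V_3)/510 = 0
  Node 3: (V_3 - V_0)/150 + (V_3 - V_1)/510 + (V_3 - 0)/1.5 = 0
Collecting terms (coefficients in siemens):
  0.009697·V_0 - 0.00303·V_1 - 0.006667·V_3 = 1
  0.005006·V_1 - 0.00303·V_0 - 0.001961·V_3 = 0
  0.6753·V_3 - 0.006667·V_0 - 0.001961·V_1 = 0
Solving these 3 simultaneous equations (Gaussian elimination) gives:
  V_0 = 128.7 V, V_1 = 78.49 V, V_3 = 1.498 V
R_eq = V_0 / 1 A = 128.7 Ω

Final answer: 128.7 Ω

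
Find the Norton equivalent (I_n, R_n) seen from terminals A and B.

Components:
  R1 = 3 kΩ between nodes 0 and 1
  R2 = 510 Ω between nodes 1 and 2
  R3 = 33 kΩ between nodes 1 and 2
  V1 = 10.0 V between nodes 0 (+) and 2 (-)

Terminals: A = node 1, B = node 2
Find the Thévenin equivalent first; then I_n = V_th/R_th and R_n = R_th.
Step 1 — V_th is the open-circuit voltage V_A - V_B (nothing connected across the terminals).
Nodal analysis, taking node 2 as the 0 V reference.
Source V1 fixes V_0 = 10 V.
KCL at each unknown node (sum of currents leaving = 0; resistances in Ω):
  Node 1: (V_1 - 10)/3000 + (V_1 - 0)/510 + (V_1 - 0)/33000 = 0
Collecting terms: 0.002324 × V_1 = 0.003333  =>  V_1 = 1.434 V
V_th = V_1 - V_2 = 1.434 - 0 = 1.434 V
Step 2 — R_th: zero the source — replace V1 by a short circuit (node 2 merges into node 0) — and find the resistance seen between A (node 1) and B (node 0).
Reduce the network between node 1 (A) and node 0 (B) by series/parallel combination:
  Rp1 = R1 ‖ R2 ‖ R3 (parallel, all between nodes 0 and 1) = 1/(1/3000 + 1/510 + 1/33000) = 430.2 Ω
R_th = 430.2 Ω
I_n = V_th/R_th = 1.434/430.2 = 0.003333 A, and R_n = R_th = 430.2 Ω

Final answer: I_n = 0.003333 A, R_n = 430.2 Ω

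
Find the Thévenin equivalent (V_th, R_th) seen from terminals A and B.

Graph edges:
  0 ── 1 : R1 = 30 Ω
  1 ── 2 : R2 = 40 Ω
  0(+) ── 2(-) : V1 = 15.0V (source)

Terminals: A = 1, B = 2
Step 1 — V_th is the open-circuit voltage V_A - V_B (nothing connected across the terminals).
Nodal analysis, taking node 2 as the 0 V reference.
Source V1 fixes V_0 = 15 V.
KCL at each unknown node (sum of currents leaving = 0; resistances in Ω):
  Node 1: (V_1 - 15)/30 + (V_1 - 0)/40 = 0
Collecting terms: 0.05833 × V_1 = 0.5  =>  V_1 = 8.571 V
V_th = V_1 - V_2 = 8.571 - 0 = 8.571 V
Step 2 — R_th: zero the source — replace V1 by a short circuit (node 2 merges into node 0) — and find the resistance seen between A (node 1) and B (node 0).
Reduce the network between node 1 (A) and node 0 (B) by series/parallel combination:
  Rp1 = R1 ‖ R2 (parallel, both between nodes 0 and 1) = 1/(1/30 + 1/40) = 17.14 Ω
R_th = 17.14 Ω

Final answer: V_th = 8.571 V, R_th = 17.14 Ω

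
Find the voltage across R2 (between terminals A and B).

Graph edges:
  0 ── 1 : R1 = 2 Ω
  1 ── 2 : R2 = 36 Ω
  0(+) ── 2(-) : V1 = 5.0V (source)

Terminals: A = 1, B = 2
R1 and R2 are in series across V1 (node 0 → node 1 → node 2), and the output A–B is taken across R2, so this is a voltage divider.
Series current: I = V1/(R1 + R2) = 5/(2 + 36) = 5/38 = 0.1316 A
V_R2 = I × R2 = V1 × R2/(R1 + R2) = 5 × 36/38 = 4.737 V

Final answer: 4.737 V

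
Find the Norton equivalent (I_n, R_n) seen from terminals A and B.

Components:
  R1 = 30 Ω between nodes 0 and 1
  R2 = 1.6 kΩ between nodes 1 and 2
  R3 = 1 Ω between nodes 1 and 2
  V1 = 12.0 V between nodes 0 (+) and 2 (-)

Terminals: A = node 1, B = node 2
Find the Thévenin equivalent first; then I_n = V_th/R_th and R_n = R_th.
Step 1 — V_th is the open-circuit voltage V_A - V_B (nothing connected across the terminals).
Nodal analysis, taking node 2 as the 0 V reference.
Source V1 fixes V_0 = 12 V.
KCL at each unknown node (sum of currents leaving = 0; resistances in Ω):
  Node 1: (V_1 - 12)/30 + (V_1 - 0)/1600 + (V_1 - 0)/1 = 0
Collecting terms: 1.034 × V_1 = 0.4  =>  V_1 = 0.3869 V
V_th = V_1 - V_2 = 0.3869 - 0 = 0.3869 V
Step 2 — R_th: zero the source — replace V1 by a short circuit (node 2 merges into node 0) — and find the resistance seen between A (node 1) and B (node 0).
Reduce the network between node 1 (A) and node 0 (B) by series/parallel combination:
  Rp1 = R1 ‖ R2 ‖ R3 (parallel, all between nodes 0 and 1) = 1/(1/30 + 1/1600 + 1/1) = 0.9672 Ω
R_th = 0.9672 Ω
I_n = V_th/R_th = 0.3869/0.9672 = 0.4 A, and R_n = R_th = 0.9672 Ω

Final answer: I_n = 0.4 A, R_n = 0.9672 Ω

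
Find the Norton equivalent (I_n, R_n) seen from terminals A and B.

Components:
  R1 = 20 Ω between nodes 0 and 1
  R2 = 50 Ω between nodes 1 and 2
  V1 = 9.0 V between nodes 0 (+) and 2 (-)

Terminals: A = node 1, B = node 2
Find the Thévenin equivalent first; then I_n = V_th/R_th and R_n = R_th.
Step 1 — V_th is the open-circuit voltage V_A - V_B (nothing connected across the terminals).
Nodal analysis, taking node 2 as the 0 V reference.
Source V1 fixes V_0 = 9 V.
KCL at each unknown node (sum of currents leaving = 0; resistances in Ω):
  Node 1: (V_1 - 9)/20 + (V_1 - 0)/50 = 0
Collecting terms: 0.07 × V_1 = 0.45  =>  V_1 = 6.429 V
V_th = V_1 - V_2 = 6.429 - 0 = 6.429 V
Step 2 — R_th: zero the source — replace V1 by a short circuit (node 2 merges into node 0) — and find the resistance seen between A (node 1) and B (node 0).
Reduce the network between node 1 (A) and node 0 (B) by series/parallel combination:
  Rp1 = R1 ‖ R2 (parallel, both between nodes 0 and 1) = 1/(1/20 + 1/50) = 14.29 Ω
R_th = 14.29 Ω
I_n = V_th/R_th = 6.429/14.29 = 0.45 A, and R_n = R_th = 14.29 Ω

Final answer: I_n = 0.45 A, R_n = 14.29 Ω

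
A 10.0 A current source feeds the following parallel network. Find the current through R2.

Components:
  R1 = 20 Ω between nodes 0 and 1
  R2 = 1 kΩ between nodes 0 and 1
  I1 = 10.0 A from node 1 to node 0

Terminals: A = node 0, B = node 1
All resistors sit directly between nodes 0 and 1, so they are in parallel and share one voltage V; the full source current 10 A splits among them.
1/R_par = 1/20 + 1/1000 = 0.051 S  =>  R_par = 19.61 Ω
V = I × R_par = 10 × 19.61 = 196.1 V
I_R2 = V/R2 = 196.1/1000 = 0.1961 A

Final answer: 0.1961 A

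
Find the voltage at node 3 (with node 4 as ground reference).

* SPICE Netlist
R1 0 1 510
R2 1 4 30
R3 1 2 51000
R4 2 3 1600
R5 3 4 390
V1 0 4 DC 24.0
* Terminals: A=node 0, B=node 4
Nodal analysis, taking node 4 as the 0 V reference.
Source V1 fixes V_0 = 24 V.
KCL at each unknown node (sum of currents leaving = 0; resistances in Ω):
  Node 1: (V_1 - 24)/510 + (V_1 - 0)/30 + (V_1 - V_2)/51000 = 0
  Node 2: (V_2 - V_1)/51000 + (V_2 - V_3)/1600 = 0
  Node 3: (V_3 - V_2)/1600 + (V_3 - 0)/390 = 0
Collecting terms (coefficients in siemens):
  0.03531·V_1 - 0.00001961·V_2 = 0.04706
  0.0006446·V_2 - 0.00001961·V_1 - 0.000625·V_3 = 0
  0.003189·V_3 - 0.000625·V_2 = 0
Solving these 3 simultaneous equations (Gaussian elimination) gives:
  V_1 = 1.333 V, V_2 = 0.05005 V, V_3 = 0.009808 V
The requested potential is V_3 = 0.009808 V.

Final answer: V_3 = 0.009808 V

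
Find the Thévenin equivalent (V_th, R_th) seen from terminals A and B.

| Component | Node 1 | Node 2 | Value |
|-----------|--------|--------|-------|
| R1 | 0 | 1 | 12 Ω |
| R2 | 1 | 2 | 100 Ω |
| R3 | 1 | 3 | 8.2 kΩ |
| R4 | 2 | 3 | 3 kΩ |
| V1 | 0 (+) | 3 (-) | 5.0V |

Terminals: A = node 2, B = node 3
Step 1 — V_th is the open-circuit voltage V_A - V_B (nothing connected across the terminals).
Nodal analysis, taking node 3 as the 0 V reference.
Source V1 fixes V_0 = 5 V.
KCL at each unknown node (sum of currents leaving = 0; resistances in Ω):
  Node 1: (V_1 - 5)/12 + (V_1 - V_2)/100 + (V_1 - 0)/8200 = 0
  Node 2: (V_2 - V_1)/100 + (V_2 - 0)/3000 = 0
Collecting terms (coefficients in siemens):
  0.09346·V_1 - 0.01·V_2 = 0.4167
  0.01033·V_2 - 0.01·V_1 = 0
Determinant D = (0.09346)(0.01033) - (-0.01)(-0.01) = 0.0008657
V_1 = [(0.4167)(0.01033) - (-0.01)(0)]/D = 4.973 V
V_2 = [(0.09346)(0) - (0.4167)(-0.01)]/D = 4.813 V
V_th = V_2 - V_3 = 4.813 - 0 = 4.813 V
Step 2 — R_th: zero the source — replace V1 by a short circuit (node 3 merges into node 0) — and find the resistance seen between A (node 2) and B (node 0).
Reduce the network between node 2 (A) and node 0 (B) by series/parallel combination:
  Rp1 = R1 ‖ R3 (parallel, both between nodes 0 and 1) = 1/(1/12 + 1/8200) = 11.98 Ω
  Rs1 = R2 + Rp1 (series, joined only at node 1) = 100 + 11.98 = 112 Ω
  Rp2 = R4 ‖ Rs1 (parallel, both between nodes 0 and 2) = 1/(1/3000 + 1/112) = 108 Ω
R_th = 108 Ω

Final answer: V_th = 4.813 V, R_th = 108 Ω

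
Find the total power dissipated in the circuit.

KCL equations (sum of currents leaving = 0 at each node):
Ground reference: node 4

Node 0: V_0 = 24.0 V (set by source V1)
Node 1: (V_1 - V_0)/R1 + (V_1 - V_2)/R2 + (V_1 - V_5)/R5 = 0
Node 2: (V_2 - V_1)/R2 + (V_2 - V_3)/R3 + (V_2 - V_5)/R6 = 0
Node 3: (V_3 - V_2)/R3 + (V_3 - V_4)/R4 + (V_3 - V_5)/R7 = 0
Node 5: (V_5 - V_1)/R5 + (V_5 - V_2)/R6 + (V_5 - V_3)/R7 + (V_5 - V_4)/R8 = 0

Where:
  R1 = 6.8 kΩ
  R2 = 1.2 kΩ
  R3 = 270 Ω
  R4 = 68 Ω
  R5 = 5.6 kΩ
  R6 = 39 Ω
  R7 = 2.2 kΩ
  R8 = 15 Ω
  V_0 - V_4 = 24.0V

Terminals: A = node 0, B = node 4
Nodal analysis, taking node 4 as the 0 V reference.
Source V1 fixes V_0 = 24 V.
KCL at each unknown node (sum of currents leaving = 0; resistances in Ω):
  Node 1: (V_1 - 24)/6800 + (V_1 - V_2)/1200 + (V_1 - V_5)/5600 = 0
  Node 2: (V_2 - V_1)/1200 + (V_2 - V_3)/270 + (V_2 - V_5)/39 = 0
  Node 3: (V_3 - V_2)/270 + (V_3 - 0)/68 + (V_3 - V_5)/2200 = 0
  Node 5: (V_5 - V_1)/5600 + (V_5 - V_2)/39 + (V_5 - V_3)/2200 + (V_5 - 0)/15 = 0
Collecting terms (coefficients in siemens):
  0.001159·V_1 - 0.0008333·V_2 - 0.0001786·V_5 = 0.003529
  0.03018·V_2 - 0.0008333·V_1 - 0.003704·V_3 - 0.02564·V_5 = 0
  0.01886·V_3 - 0.003704·V_2 - 0.0004545·V_5 = 0
  0.09294·V_5 - 0.0001786·V_1 - 0.02564·V_2 - 0.0004545·V_3 = 0
Solving these 4 simultaneous equations (Gaussian elimination) gives:
  V_1 = 3.141 V, V_2 = 0.1242 V, V_3 = 0.02536 V, V_5 = 0.04042 V
Power in each resistor, P = (ΔV)²/R:
  P_R1 = (24 - 3.141)²/6800 = 0.06399 W
  P_R2 = (3.141 - 0.1242)²/1200 = 0.007583 W
  P_R3 = (0.1242 - 0.02536)²/270 = 0.00003618 W
  P_R4 = (0.02536 - 0)²/68 = 0.000009455 W
  P_R5 = (3.141 - 0.04042)²/5600 = 0.001717 W
  P_R6 = (0.1242 - 0.04042)²/39 = 0.0001799 W
  P_R7 = (0.02536 - 0.04042)²/2200 = 0.0000001031 W
  P_R8 = (0 - 0.04042)²/15 = 0.0001089 W
P_total = P_R1 + P_R2 + P_R3 + P_R4 + P_R5 + P_R6 + P_R7 + P_R8 = 0.07362 W

Final answer: 0.07362 W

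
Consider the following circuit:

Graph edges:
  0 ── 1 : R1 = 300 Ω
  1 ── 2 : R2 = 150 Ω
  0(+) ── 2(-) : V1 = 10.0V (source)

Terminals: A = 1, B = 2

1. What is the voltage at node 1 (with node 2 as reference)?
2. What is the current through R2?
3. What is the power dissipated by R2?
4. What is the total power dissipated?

Nodal analysis, taking node 2 as the 0 V reference.
Source V1 fixes V_0 = 10 V.
KCL at each unknown node (sum of currents leaving = 0; resistances in Ω):
  Node 1: (V_1 - 10)/300 + (V_1 - 0)/150 = 0
Collecting terms: 0.01 × V_1 = 0.03333  =>  V_1 = 3.333 V
Part 1:
  Read off the nodal solution: V_1 = 3.333 V
Part 2:
  I_R2 = (V_1 - V_2)/R2 = (3.333 - 0)/150 = 0.02222 A
  Magnitude: I_R2 = 0.02222 A
Part 3:
  I_R2 = (V_1 - V_2)/R2 = (3.333 - 0)/150 = 0.02222 A
  P_R2 = I_R2² × R2 = (0.02222)² × 150 = 0.07407 W
Part 4:
  Power in each resistor, P = (ΔV)²/R:
    P_R1 = (10 - 3.333)²/300 = 0.1481 W
    P_R2 = (3.333 - 0)²/150 = 0.07407 W
  P_total = P_R1 + P_R2 = 0.2222 W

Final answers:
1. V_1 = 3.333 V
2. I_R2 = 0.02222 A
3. P_R2 = 0.07407 W
4. P_total = 0.2222 W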